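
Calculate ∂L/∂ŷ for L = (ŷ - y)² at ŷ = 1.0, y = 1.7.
∂L/∂ŷ = -1.4

∂L/∂ŷ = 2(ŷ - y) = 2(1.0 - 1.7) = 2(-0.7) = -1.4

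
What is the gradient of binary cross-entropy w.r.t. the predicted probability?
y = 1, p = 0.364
∂L/∂p = -2.747

∂L/∂p = -y/p + (1-y)/(1-p) = -1/0.364 + 0 = -2.747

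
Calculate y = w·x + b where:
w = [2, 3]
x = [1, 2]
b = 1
y = 9

y = (2)(1) + (3)(2) + 1 = 9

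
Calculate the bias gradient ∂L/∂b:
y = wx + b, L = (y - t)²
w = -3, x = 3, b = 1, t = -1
∂L/∂b = -14

y = wx + b = (-3)(3) + 1 = -8
∂L/∂y = 2(y - t) = 2(-8 - -1) = -14
∂y/∂b = 1
∂L/∂b = ∂L/∂y · ∂y/∂b = -14 × 1 = -14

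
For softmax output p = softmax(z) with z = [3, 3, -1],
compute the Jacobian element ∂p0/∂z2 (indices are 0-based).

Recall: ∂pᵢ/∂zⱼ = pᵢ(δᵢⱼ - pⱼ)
∂p0/∂z2 = -0.004496

p = softmax(z) = [0.4955, 0.4955, 0.009075]
p0 = 0.4955, p2 = 0.009075

∂p0/∂z2 = -p0 × p2 = -0.4955 × 0.009075 = -0.004496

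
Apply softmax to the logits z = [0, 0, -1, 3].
p = [0.0445, 0.0445, 0.0164, 0.8945]

exp(z) = [1, 1, 0.3679, 20.09]
Sum = 22.45
p = [0.0445, 0.0445, 0.0164, 0.8945]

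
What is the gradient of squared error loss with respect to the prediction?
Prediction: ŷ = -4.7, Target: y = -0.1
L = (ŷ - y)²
∂L/∂ŷ = -9.2

∂L/∂ŷ = 2(ŷ - y) = 2(-4.7 - -0.1) = 2(-4.6) = -9.2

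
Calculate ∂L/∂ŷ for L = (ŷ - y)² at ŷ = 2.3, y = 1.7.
∂L/∂ŷ = 1.2

∂L/∂ŷ = 2(ŷ - y) = 2(2.3 - 1.7) = 2(0.6) = 1.2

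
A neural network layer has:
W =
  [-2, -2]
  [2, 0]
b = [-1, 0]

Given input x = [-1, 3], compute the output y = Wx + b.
y = [-5, -2]

Wx = [-2×-1 + -2×3, 2×-1 + 0×3]
   = [-4, -2]
y = Wx + b = [-4 + -1, -2 + 0] = [-5, -2]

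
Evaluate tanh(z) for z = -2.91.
-0.9941

tanh(-2.91) = (e^(-2.91) - e^(2.91))/(e^(-2.91) + e^(2.91)) = -0.9941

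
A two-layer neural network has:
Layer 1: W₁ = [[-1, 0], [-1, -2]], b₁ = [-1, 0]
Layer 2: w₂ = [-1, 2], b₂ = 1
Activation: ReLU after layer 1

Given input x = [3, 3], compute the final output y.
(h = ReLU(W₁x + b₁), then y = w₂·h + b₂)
y = 1

Layer 1 pre-activation: z₁ = [-4, -9]
After ReLU: h = [0, 0]
Layer 2 output: y = -1×0 + 2×0 + 1 = 1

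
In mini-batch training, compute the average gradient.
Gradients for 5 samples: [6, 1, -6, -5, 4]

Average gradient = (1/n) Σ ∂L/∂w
Average gradient = 0

Average = (1/5)(6 + 1 + -6 + -5 + 4) = 0/5 = 0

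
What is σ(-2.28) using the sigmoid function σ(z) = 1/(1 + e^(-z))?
0.09279

sigmoid(-2.28) = 1/(1 + e^(2.28)) = 1/(1 + 9.777) = 0.09279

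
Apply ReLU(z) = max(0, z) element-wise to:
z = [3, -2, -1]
h = [3, 0, 0]

ReLU applied element-wise: max(0,3)=3, max(0,-2)=0, max(0,-1)=0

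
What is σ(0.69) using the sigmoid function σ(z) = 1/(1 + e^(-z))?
0.666

sigmoid(0.69) = 1/(1 + e^(-0.69)) = 1/(1 + 0.5016) = 0.666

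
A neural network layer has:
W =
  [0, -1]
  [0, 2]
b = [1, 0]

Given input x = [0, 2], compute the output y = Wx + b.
y = [-1, 4]

Wx = [0×0 + -1×2, 0×0 + 2×2]
   = [-2, 4]
y = Wx + b = [-2 + 1, 4 + 0] = [-1, 4]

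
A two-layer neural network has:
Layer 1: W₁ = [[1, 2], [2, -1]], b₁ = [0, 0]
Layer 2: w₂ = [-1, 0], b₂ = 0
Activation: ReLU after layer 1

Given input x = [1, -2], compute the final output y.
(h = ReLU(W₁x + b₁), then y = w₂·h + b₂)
y = 0

Layer 1 pre-activation: z₁ = [-3, 4]
After ReLU: h = [0, 4]
Layer 2 output: y = -1×0 + 0×4 + 0 = 0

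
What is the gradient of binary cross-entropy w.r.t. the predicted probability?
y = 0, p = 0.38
∂L/∂p = 1.613

∂L/∂p = -y/p + (1-y)/(1-p) = 0 + 1/0.62 = 1.613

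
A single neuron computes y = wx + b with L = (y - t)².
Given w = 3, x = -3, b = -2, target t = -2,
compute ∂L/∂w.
∂L/∂w = 54

y = wx + b = (3)(-3) + -2 = -11
∂L/∂y = 2(y - t) = 2(-11 - -2) = -18
∂y/∂w = x = -3
∂L/∂w = ∂L/∂y · ∂y/∂w = -18 × -3 = 54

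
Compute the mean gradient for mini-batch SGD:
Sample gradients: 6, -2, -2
Average gradient = 0.6667

Average = (1/3)(6 + -2 + -2) = 2/3 = 0.6667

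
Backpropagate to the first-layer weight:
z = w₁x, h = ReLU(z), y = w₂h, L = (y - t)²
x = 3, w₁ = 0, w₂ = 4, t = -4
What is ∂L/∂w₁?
∂L/∂w₁ = 0

Forward pass:
z = w₁x = 0×3 = 0
h = ReLU(0) = 0
y = w₂h = 4×0 = 0

Backward pass:
∂L/∂y = 2(y - t) = 2(0 - -4) = 8
∂y/∂h = w₂ = 4
∂h/∂z = 0 (ReLU derivative)
∂z/∂w₁ = x = 3

∂L/∂w₁ = 8 × 4 × 0 × 3 = 0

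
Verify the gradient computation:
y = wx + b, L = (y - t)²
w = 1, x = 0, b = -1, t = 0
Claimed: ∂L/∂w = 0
Correct

y = (1)(0) + -1 = -1
∂L/∂y = 2(y - t) = 2(-1 - 0) = -2
∂y/∂w = x = 0
∂L/∂w = -2 × 0 = 0

Claimed value: 0
Correct: The correct gradient is 0.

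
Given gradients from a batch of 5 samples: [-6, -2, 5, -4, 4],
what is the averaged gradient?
Average gradient = -0.6

Average = (1/5)(-6 + -2 + 5 + -4 + 4) = -3/5 = -0.6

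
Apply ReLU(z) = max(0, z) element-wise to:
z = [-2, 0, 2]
h = [0, 0, 2]

ReLU applied element-wise: max(0,-2)=0, max(0,0)=0, max(0,2)=2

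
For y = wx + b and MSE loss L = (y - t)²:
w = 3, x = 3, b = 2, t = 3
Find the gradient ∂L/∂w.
∂L/∂w = 48

y = wx + b = (3)(3) + 2 = 11
∂L/∂y = 2(y - t) = 2(11 - 3) = 16
∂y/∂w = x = 3
∂L/∂w = ∂L/∂y · ∂y/∂w = 16 × 3 = 48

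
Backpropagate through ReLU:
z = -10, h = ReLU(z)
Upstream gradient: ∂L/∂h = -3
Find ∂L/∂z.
∂L/∂z = 0

h = ReLU(-10) = 0
Since z < 0: ∂h/∂z = 0
∂L/∂z = ∂L/∂h · ∂h/∂z = -3 × 0 = 0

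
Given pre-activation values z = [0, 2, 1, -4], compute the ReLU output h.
h = [0, 2, 1, 0]

ReLU applied element-wise: max(0,0)=0, max(0,2)=2, max(0,1)=1, max(0,-4)=0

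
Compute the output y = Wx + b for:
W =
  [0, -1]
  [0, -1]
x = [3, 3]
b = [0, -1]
y = [-3, -4]

Wx = [0×3 + -1×3, 0×3 + -1×3]
   = [-3, -3]
y = Wx + b = [-3 + 0, -3 + -1] = [-3, -4]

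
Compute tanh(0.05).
0.04996

tanh(0.05) = (e^(0.05) - e^(-0.05))/(e^(0.05) + e^(-0.05)) = 0.04996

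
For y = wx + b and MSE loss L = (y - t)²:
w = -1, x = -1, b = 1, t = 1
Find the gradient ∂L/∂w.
∂L/∂w = -2

y = wx + b = (-1)(-1) + 1 = 2
∂L/∂y = 2(y - t) = 2(2 - 1) = 2
∂y/∂w = x = -1
∂L/∂w = ∂L/∂y · ∂y/∂w = 2 × -1 = -2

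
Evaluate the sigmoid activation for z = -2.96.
0.04927

sigmoid(-2.96) = 1/(1 + e^(2.96)) = 1/(1 + 19.3) = 0.04927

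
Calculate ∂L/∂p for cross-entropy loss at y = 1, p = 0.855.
∂L/∂p = -1.17

∂L/∂p = -y/p + (1-y)/(1-p) = -1/0.855 + 0 = -1.17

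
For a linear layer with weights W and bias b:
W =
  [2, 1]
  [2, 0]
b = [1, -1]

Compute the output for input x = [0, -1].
y = [0, -1]

Wx = [2×0 + 1×-1, 2×0 + 0×-1]
   = [-1, 0]
y = Wx + b = [-1 + 1, 0 + -1] = [0, -1]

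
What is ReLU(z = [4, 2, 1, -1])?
h = [4, 2, 1, 0]

ReLU applied element-wise: max(0,4)=4, max(0,2)=2, max(0,1)=1, max(0,-1)=0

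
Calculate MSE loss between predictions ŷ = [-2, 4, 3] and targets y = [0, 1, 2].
MSE = 4.667

MSE = (1/3)((-2-0)² + (4-1)² + (3-2)²) = (1/3)(4 + 9 + 1) = 4.667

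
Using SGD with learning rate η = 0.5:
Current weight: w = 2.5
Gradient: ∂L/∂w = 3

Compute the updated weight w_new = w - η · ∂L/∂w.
w_new = 1

w_new = w - η·∂L/∂w = 2.5 - 0.5×(3) = 2.5 - (1.5) = 1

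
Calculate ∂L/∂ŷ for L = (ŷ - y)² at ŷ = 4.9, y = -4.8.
∂L/∂ŷ = 19.4

∂L/∂ŷ = 2(ŷ - y) = 2(4.9 - -4.8) = 2(9.7) = 19.4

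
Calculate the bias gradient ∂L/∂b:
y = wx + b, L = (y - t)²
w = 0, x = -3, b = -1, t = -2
∂L/∂b = 2

y = wx + b = (0)(-3) + -1 = -1
∂L/∂y = 2(y - t) = 2(-1 - -2) = 2
∂y/∂b = 1
∂L/∂b = ∂L/∂y · ∂y/∂b = 2 × 1 = 2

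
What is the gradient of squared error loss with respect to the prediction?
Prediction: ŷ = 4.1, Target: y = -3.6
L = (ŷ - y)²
∂L/∂ŷ = 15.4

∂L/∂ŷ = 2(ŷ - y) = 2(4.1 - -3.6) = 2(7.7) = 15.4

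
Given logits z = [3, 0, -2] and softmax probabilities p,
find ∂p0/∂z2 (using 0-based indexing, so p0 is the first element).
∂p0/∂z2 = -0.006036

p = softmax(z) = [0.9465, 0.04712, 0.006377]
p0 = 0.9465, p2 = 0.006377

∂p0/∂z2 = -p0 × p2 = -0.9465 × 0.006377 = -0.006036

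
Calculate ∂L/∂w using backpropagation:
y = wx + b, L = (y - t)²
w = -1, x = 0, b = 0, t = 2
∂L/∂w = 0

y = wx + b = (-1)(0) + 0 = 0
∂L/∂y = 2(y - t) = 2(0 - 2) = -4
∂y/∂w = x = 0
∂L/∂w = ∂L/∂y · ∂y/∂w = -4 × 0 = 0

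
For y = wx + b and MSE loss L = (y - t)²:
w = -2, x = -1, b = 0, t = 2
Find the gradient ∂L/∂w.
∂L/∂w = 0

y = wx + b = (-2)(-1) + 0 = 2
∂L/∂y = 2(y - t) = 2(2 - 2) = 0
∂y/∂w = x = -1
∂L/∂w = ∂L/∂y · ∂y/∂w = 0 × -1 = 0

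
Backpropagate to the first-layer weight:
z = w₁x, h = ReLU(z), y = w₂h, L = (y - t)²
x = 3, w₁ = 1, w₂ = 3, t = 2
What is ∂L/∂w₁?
∂L/∂w₁ = 126

Forward pass:
z = w₁x = 1×3 = 3
h = ReLU(3) = 3
y = w₂h = 3×3 = 9

Backward pass:
∂L/∂y = 2(y - t) = 2(9 - 2) = 14
∂y/∂h = w₂ = 3
∂h/∂z = 1 (ReLU derivative)
∂z/∂w₁ = x = 3

∂L/∂w₁ = 14 × 3 × 1 × 3 = 126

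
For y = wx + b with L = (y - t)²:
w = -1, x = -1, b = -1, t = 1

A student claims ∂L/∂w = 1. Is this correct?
Incorrect

y = (-1)(-1) + -1 = 0
∂L/∂y = 2(y - t) = 2(0 - 1) = -2
∂y/∂w = x = -1
∂L/∂w = -2 × -1 = 2

Claimed value: 1
Incorrect: The correct gradient is 2.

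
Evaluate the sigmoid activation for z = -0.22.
0.4452

sigmoid(-0.22) = 1/(1 + e^(0.22)) = 1/(1 + 1.246) = 0.4452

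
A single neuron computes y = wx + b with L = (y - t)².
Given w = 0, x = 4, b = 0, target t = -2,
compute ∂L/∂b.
∂L/∂b = 4

y = wx + b = (0)(4) + 0 = 0
∂L/∂y = 2(y - t) = 2(0 - -2) = 4
∂y/∂b = 1
∂L/∂b = ∂L/∂y · ∂y/∂b = 4 × 1 = 4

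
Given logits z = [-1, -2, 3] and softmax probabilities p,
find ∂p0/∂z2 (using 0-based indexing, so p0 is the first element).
∂p0/∂z2 = -0.01743

p = softmax(z) = [0.01787, 0.006573, 0.9756]
p0 = 0.01787, p2 = 0.9756

∂p0/∂z2 = -p0 × p2 = -0.01787 × 0.9756 = -0.01743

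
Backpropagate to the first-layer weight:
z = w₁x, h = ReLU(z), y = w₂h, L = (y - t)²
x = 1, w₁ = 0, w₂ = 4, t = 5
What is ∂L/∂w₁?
∂L/∂w₁ = 0

Forward pass:
z = w₁x = 0×1 = 0
h = ReLU(0) = 0
y = w₂h = 4×0 = 0

Backward pass:
∂L/∂y = 2(y - t) = 2(0 - 5) = -10
∂y/∂h = w₂ = 4
∂h/∂z = 0 (ReLU derivative)
∂z/∂w₁ = x = 1

∂L/∂w₁ = -10 × 4 × 0 × 1 = 0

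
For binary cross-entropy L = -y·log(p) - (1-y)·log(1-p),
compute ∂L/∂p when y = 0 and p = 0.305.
∂L/∂p = 1.439

∂L/∂p = -y/p + (1-y)/(1-p) = 0 + 1/0.695 = 1.439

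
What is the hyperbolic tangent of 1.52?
0.9087

tanh(1.52) = (e^(1.52) - e^(-1.52))/(e^(1.52) + e^(-1.52)) = 0.9087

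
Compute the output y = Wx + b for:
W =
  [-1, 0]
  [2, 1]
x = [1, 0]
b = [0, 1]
y = [-1, 3]

Wx = [-1×1 + 0×0, 2×1 + 1×0]
   = [-1, 2]
y = Wx + b = [-1 + 0, 2 + 1] = [-1, 3]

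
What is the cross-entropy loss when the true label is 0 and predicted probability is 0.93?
L = 2.659

L = -0·log(0.93) - 1·log(0.07) = -log(0.07) = 2.659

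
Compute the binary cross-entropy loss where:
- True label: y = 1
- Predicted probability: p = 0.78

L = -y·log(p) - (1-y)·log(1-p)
L = 0.2485

L = -1·log(0.78) - 0·log(0.22) = -log(0.78) = 0.2485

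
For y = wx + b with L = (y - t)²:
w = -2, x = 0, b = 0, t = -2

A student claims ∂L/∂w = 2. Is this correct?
Incorrect

y = (-2)(0) + 0 = 0
∂L/∂y = 2(y - t) = 2(0 - -2) = 4
∂y/∂w = x = 0
∂L/∂w = 4 × 0 = 0

Claimed value: 2
Incorrect: The correct gradient is 0.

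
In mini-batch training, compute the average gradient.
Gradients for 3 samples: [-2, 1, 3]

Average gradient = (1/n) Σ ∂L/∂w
Average gradient = 0.6667

Average = (1/3)(-2 + 1 + 3) = 2/3 = 0.6667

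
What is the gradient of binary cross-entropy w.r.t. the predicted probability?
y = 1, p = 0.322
∂L/∂p = -3.106

∂L/∂p = -y/p + (1-y)/(1-p) = -1/0.322 + 0 = -3.106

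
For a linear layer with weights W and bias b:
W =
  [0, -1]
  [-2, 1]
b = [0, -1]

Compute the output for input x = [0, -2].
y = [2, -3]

Wx = [0×0 + -1×-2, -2×0 + 1×-2]
   = [2, -2]
y = Wx + b = [2 + 0, -2 + -1] = [2, -3]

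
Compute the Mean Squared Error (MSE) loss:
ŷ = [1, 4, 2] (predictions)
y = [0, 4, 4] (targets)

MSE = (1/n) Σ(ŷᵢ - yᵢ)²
MSE = 1.667

MSE = (1/3)((1-0)² + (4-4)² + (2-4)²) = (1/3)(1 + 0 + 4) = 1.667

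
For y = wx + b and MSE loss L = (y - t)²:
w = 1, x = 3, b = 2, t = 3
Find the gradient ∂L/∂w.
∂L/∂w = 12

y = wx + b = (1)(3) + 2 = 5
∂L/∂y = 2(y - t) = 2(5 - 3) = 4
∂y/∂w = x = 3
∂L/∂w = ∂L/∂y · ∂y/∂w = 4 × 3 = 12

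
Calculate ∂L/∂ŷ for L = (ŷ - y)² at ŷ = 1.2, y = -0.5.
∂L/∂ŷ = 3.4

∂L/∂ŷ = 2(ŷ - y) = 2(1.2 - -0.5) = 2(1.7) = 3.4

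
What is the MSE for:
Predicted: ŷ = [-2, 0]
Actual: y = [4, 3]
MSE = 22.5

MSE = (1/2)((-2-4)² + (0-3)²) = (1/2)(36 + 9) = 22.5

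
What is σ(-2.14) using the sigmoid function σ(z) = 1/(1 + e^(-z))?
0.1053

sigmoid(-2.14) = 1/(1 + e^(2.14)) = 1/(1 + 8.499) = 0.1053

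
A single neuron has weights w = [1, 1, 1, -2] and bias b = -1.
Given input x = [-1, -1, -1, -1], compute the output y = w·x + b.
y = -2

y = (1)(-1) + (1)(-1) + (1)(-1) + (-2)(-1) + -1 = -2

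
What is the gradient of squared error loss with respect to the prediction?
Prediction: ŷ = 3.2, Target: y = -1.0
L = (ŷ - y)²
∂L/∂ŷ = 8.4

∂L/∂ŷ = 2(ŷ - y) = 2(3.2 - -1.0) = 2(4.2) = 8.4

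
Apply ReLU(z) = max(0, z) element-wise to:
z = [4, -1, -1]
h = [4, 0, 0]

ReLU applied element-wise: max(0,4)=4, max(0,-1)=0, max(0,-1)=0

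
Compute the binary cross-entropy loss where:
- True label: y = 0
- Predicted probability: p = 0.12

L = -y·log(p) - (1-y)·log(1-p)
L = 0.1278

L = -0·log(0.12) - 1·log(0.88) = -log(0.88) = 0.1278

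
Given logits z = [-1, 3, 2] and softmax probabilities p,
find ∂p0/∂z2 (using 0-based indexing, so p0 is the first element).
∂p0/∂z2 = -0.003507

p = softmax(z) = [0.01321, 0.7214, 0.2654]
p0 = 0.01321, p2 = 0.2654

∂p0/∂z2 = -p0 × p2 = -0.01321 × 0.2654 = -0.003507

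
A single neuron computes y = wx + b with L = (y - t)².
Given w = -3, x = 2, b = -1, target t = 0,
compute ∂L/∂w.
∂L/∂w = -28

y = wx + b = (-3)(2) + -1 = -7
∂L/∂y = 2(y - t) = 2(-7 - 0) = -14
∂y/∂w = x = 2
∂L/∂w = ∂L/∂y · ∂y/∂w = -14 × 2 = -28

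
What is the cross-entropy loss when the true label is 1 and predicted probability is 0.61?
L = 0.4943

L = -1·log(0.61) - 0·log(0.39) = -log(0.61) = 0.4943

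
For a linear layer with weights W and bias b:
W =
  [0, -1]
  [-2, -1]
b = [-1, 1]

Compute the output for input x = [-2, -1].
y = [0, 6]

Wx = [0×-2 + -1×-1, -2×-2 + -1×-1]
   = [1, 5]
y = Wx + b = [1 + -1, 5 + 1] = [0, 6]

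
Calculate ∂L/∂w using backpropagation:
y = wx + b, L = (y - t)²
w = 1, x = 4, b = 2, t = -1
∂L/∂w = 56

y = wx + b = (1)(4) + 2 = 6
∂L/∂y = 2(y - t) = 2(6 - -1) = 14
∂y/∂w = x = 4
∂L/∂w = ∂L/∂y · ∂y/∂w = 14 × 4 = 56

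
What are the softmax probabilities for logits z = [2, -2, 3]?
p = [0.2676, 0.0049, 0.7275]

exp(z) = [7.389, 0.1353, 20.09]
Sum = 27.61
p = [0.2676, 0.0049, 0.7275]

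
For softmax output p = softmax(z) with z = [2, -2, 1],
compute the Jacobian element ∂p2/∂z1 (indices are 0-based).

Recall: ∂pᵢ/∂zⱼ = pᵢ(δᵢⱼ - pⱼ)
∂p2/∂z1 = -0.003507

p = softmax(z) = [0.7214, 0.01321, 0.2654]
p2 = 0.2654, p1 = 0.01321

∂p2/∂z1 = -p2 × p1 = -0.2654 × 0.01321 = -0.003507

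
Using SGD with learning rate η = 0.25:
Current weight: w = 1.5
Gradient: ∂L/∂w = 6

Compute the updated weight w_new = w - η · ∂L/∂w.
w_new = 0

w_new = w - η·∂L/∂w = 1.5 - 0.25×(6) = 1.5 - (1.5) = 0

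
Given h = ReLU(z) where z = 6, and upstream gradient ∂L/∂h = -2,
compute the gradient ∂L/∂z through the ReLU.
∂L/∂z = -2

h = ReLU(6) = 6
Since z > 0: ∂h/∂z = 1
∂L/∂z = ∂L/∂h · ∂h/∂z = -2 × 1 = -2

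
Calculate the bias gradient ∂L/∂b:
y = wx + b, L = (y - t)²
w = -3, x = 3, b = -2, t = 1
∂L/∂b = -24

y = wx + b = (-3)(3) + -2 = -11
∂L/∂y = 2(y - t) = 2(-11 - 1) = -24
∂y/∂b = 1
∂L/∂b = ∂L/∂y · ∂y/∂b = -24 × 1 = -24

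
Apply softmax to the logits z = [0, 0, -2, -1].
p = [0.3995, 0.3995, 0.0541, 0.147]

exp(z) = [1, 1, 0.1353, 0.3679]
Sum = 2.503
p = [0.3995, 0.3995, 0.0541, 0.147]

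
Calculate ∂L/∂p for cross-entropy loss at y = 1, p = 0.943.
∂L/∂p = -1.06

∂L/∂p = -y/p + (1-y)/(1-p) = -1/0.943 + 0 = -1.06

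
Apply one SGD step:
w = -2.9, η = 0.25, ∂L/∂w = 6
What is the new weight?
w_new = -4.4

w_new = w - η·∂L/∂w = -2.9 - 0.25×(6) = -2.9 - (1.5) = -4.4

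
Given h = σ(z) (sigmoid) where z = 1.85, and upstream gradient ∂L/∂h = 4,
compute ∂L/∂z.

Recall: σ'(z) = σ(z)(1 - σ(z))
∂L/∂z = 0.4696

σ(1.85) = 0.8641
σ'(1.85) = σ(1.85)(1 - σ(1.85)) = 0.8641 × 0.1359 = 0.1174
∂L/∂z = ∂L/∂h · σ'(z) = 4 × 0.1174 = 0.4696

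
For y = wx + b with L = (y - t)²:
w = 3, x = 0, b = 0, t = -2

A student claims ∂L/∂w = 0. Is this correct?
Correct

y = (3)(0) + 0 = 0
∂L/∂y = 2(y - t) = 2(0 - -2) = 4
∂y/∂w = x = 0
∂L/∂w = 4 × 0 = 0

Claimed value: 0
Correct: The correct gradient is 0.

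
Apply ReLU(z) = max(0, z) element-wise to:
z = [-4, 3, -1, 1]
h = [0, 3, 0, 1]

ReLU applied element-wise: max(0,-4)=0, max(0,3)=3, max(0,-1)=0, max(0,1)=1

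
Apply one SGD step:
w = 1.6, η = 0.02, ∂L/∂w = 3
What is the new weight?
w_new = 1.54

w_new = w - η·∂L/∂w = 1.6 - 0.02×(3) = 1.6 - (0.06) = 1.54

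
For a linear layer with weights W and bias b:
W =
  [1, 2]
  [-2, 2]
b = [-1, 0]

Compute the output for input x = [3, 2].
y = [6, -2]

Wx = [1×3 + 2×2, -2×3 + 2×2]
   = [7, -2]
y = Wx + b = [7 + -1, -2 + 0] = [6, -2]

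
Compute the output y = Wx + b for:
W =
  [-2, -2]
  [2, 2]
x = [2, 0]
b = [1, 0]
y = [-3, 4]

Wx = [-2×2 + -2×0, 2×2 + 2×0]
   = [-4, 4]
y = Wx + b = [-4 + 1, 4 + 0] = [-3, 4]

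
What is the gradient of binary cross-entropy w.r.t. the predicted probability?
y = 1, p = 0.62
∂L/∂p = -1.613

∂L/∂p = -y/p + (1-y)/(1-p) = -1/0.62 + 0 = -1.613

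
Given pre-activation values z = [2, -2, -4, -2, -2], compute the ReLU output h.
h = [2, 0, 0, 0, 0]

ReLU applied element-wise: max(0,2)=2, max(0,-2)=0, max(0,-4)=0, max(0,-2)=0, max(0,-2)=0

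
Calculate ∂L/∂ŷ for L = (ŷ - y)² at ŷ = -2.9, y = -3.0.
∂L/∂ŷ = 0.2

∂L/∂ŷ = 2(ŷ - y) = 2(-2.9 - -3.0) = 2(0.1) = 0.2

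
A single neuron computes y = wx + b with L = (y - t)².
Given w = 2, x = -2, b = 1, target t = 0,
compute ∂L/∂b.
∂L/∂b = -6

y = wx + b = (2)(-2) + 1 = -3
∂L/∂y = 2(y - t) = 2(-3 - 0) = -6
∂y/∂b = 1
∂L/∂b = ∂L/∂y · ∂y/∂b = -6 × 1 = -6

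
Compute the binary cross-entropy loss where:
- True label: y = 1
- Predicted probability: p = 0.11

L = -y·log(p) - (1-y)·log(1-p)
L = 2.207

L = -1·log(0.11) - 0·log(0.89) = -log(0.11) = 2.207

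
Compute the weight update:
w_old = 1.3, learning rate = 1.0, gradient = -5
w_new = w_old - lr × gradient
w_new = 6.3

w_new = w - η·∂L/∂w = 1.3 - 1.0×(-5) = 1.3 - (-5) = 6.3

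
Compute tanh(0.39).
0.3714

tanh(0.39) = (e^(0.39) - e^(-0.39))/(e^(0.39) + e^(-0.39)) = 0.3714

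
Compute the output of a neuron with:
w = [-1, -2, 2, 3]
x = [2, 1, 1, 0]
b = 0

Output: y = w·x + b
y = -2

y = (-1)(2) + (-2)(1) + (2)(1) + (3)(0) + 0 = -2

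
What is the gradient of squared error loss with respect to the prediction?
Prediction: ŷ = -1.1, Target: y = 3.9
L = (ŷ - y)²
∂L/∂ŷ = -10.0

∂L/∂ŷ = 2(ŷ - y) = 2(-1.1 - 3.9) = 2(-5.0) = -10.0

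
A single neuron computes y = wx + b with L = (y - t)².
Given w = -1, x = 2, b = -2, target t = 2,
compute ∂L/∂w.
∂L/∂w = -24

y = wx + b = (-1)(2) + -2 = -4
∂L/∂y = 2(y - t) = 2(-4 - 2) = -12
∂y/∂w = x = 2
∂L/∂w = ∂L/∂y · ∂y/∂w = -12 × 2 = -24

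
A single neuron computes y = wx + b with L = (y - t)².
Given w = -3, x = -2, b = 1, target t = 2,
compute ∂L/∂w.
∂L/∂w = -20

y = wx + b = (-3)(-2) + 1 = 7
∂L/∂y = 2(y - t) = 2(7 - 2) = 10
∂y/∂w = x = -2
∂L/∂w = ∂L/∂y · ∂y/∂w = 10 × -2 = -20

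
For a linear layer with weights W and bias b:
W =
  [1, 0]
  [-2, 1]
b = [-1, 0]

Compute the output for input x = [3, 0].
y = [2, -6]

Wx = [1×3 + 0×0, -2×3 + 1×0]
   = [3, -6]
y = Wx + b = [3 + -1, -6 + 0] = [2, -6]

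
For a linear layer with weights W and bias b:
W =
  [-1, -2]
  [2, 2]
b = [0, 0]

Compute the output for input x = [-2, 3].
y = [-4, 2]

Wx = [-1×-2 + -2×3, 2×-2 + 2×3]
   = [-4, 2]
y = Wx + b = [-4 + 0, 2 + 0] = [-4, 2]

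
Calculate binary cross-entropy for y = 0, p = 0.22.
L = 0.2485

L = -0·log(0.22) - 1·log(0.78) = -log(0.78) = 0.2485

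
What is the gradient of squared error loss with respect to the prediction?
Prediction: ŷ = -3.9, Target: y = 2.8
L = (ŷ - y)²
∂L/∂ŷ = -13.4

∂L/∂ŷ = 2(ŷ - y) = 2(-3.9 - 2.8) = 2(-6.7) = -13.4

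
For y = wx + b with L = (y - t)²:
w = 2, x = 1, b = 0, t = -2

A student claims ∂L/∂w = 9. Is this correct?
Incorrect

y = (2)(1) + 0 = 2
∂L/∂y = 2(y - t) = 2(2 - -2) = 8
∂y/∂w = x = 1
∂L/∂w = 8 × 1 = 8

Claimed value: 9
Incorrect: The correct gradient is 8.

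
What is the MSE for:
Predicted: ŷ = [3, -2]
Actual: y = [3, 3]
MSE = 12.5

MSE = (1/2)((3-3)² + (-2-3)²) = (1/2)(0 + 25) = 12.5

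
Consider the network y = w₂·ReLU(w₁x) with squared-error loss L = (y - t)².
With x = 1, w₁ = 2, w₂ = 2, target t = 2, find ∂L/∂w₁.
∂L/∂w₁ = 8

Forward pass:
z = w₁x = 2×1 = 2
h = ReLU(2) = 2
y = w₂h = 2×2 = 4

Backward pass:
∂L/∂y = 2(y - t) = 2(4 - 2) = 4
∂y/∂h = w₂ = 2
∂h/∂z = 1 (ReLU derivative)
∂z/∂w₁ = x = 1

∂L/∂w₁ = 4 × 2 × 1 × 1 = 8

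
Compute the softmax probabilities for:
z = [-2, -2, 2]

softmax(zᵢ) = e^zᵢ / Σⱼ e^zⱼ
p = [0.0177, 0.0177, 0.9647]

exp(z) = [0.1353, 0.1353, 7.389]
Sum = 7.66
p = [0.0177, 0.0177, 0.9647]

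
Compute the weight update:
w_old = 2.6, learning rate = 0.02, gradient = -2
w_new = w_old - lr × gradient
w_new = 2.64

w_new = w - η·∂L/∂w = 2.6 - 0.02×(-2) = 2.6 - (-0.04) = 2.64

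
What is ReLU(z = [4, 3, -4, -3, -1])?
h = [4, 3, 0, 0, 0]

ReLU applied element-wise: max(0,4)=4, max(0,3)=3, max(0,-4)=0, max(0,-3)=0, max(0,-1)=0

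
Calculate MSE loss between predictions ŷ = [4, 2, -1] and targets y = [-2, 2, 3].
MSE = 17.33

MSE = (1/3)((4--2)² + (2-2)² + (-1-3)²) = (1/3)(36 + 0 + 16) = 17.33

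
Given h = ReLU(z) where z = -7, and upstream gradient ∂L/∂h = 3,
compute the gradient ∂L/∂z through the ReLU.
∂L/∂z = 0

h = ReLU(-7) = 0
Since z < 0: ∂h/∂z = 0
∂L/∂z = ∂L/∂h · ∂h/∂z = 3 × 0 = 0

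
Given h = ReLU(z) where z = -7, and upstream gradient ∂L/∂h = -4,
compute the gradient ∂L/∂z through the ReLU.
∂L/∂z = 0

h = ReLU(-7) = 0
Since z < 0: ∂h/∂z = 0
∂L/∂z = ∂L/∂h · ∂h/∂z = -4 × 0 = 0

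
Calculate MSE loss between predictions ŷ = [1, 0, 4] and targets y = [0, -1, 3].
MSE = 1

MSE = (1/3)((1-0)² + (0--1)² + (4-3)²) = (1/3)(1 + 1 + 1) = 1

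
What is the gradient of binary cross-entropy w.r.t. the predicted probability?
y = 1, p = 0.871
∂L/∂p = -1.148

∂L/∂p = -y/p + (1-y)/(1-p) = -1/0.871 + 0 = -1.148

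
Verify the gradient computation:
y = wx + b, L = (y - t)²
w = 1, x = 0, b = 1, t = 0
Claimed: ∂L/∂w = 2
Incorrect

y = (1)(0) + 1 = 1
∂L/∂y = 2(y - t) = 2(1 - 0) = 2
∂y/∂w = x = 0
∂L/∂w = 2 × 0 = 0

Claimed value: 2
Incorrect: The correct gradient is 0.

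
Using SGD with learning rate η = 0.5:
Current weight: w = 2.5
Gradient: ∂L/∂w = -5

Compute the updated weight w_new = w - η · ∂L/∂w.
w_new = 5

w_new = w - η·∂L/∂w = 2.5 - 0.5×(-5) = 2.5 - (-2.5) = 5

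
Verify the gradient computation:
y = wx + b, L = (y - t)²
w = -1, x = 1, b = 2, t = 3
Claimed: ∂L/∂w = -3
Incorrect

y = (-1)(1) + 2 = 1
∂L/∂y = 2(y - t) = 2(1 - 3) = -4
∂y/∂w = x = 1
∂L/∂w = -4 × 1 = -4

Claimed value: -3
Incorrect: The correct gradient is -4.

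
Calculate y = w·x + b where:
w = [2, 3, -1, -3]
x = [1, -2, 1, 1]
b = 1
y = -7

y = (2)(1) + (3)(-2) + (-1)(1) + (-3)(1) + 1 = -7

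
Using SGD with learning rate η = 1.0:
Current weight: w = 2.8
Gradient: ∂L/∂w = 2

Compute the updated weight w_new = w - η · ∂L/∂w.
w_new = 0.8

w_new = w - η·∂L/∂w = 2.8 - 1.0×(2) = 2.8 - (2) = 0.8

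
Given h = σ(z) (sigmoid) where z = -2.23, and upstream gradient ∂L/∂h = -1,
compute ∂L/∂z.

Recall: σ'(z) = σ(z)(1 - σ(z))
∂L/∂z = -0.08766

σ(-2.23) = 0.09709
σ'(-2.23) = σ(-2.23)(1 - σ(-2.23)) = 0.09709 × 0.9029 = 0.08766
∂L/∂z = ∂L/∂h · σ'(z) = -1 × 0.08766 = -0.08766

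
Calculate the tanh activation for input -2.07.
-0.9687

tanh(-2.07) = (e^(-2.07) - e^(2.07))/(e^(-2.07) + e^(2.07)) = -0.9687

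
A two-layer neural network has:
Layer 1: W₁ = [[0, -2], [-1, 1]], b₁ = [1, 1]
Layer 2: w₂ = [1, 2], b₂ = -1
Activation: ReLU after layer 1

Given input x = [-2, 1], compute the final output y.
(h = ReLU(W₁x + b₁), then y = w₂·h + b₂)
y = 7

Layer 1 pre-activation: z₁ = [-1, 4]
After ReLU: h = [0, 4]
Layer 2 output: y = 1×0 + 2×4 + -1 = 7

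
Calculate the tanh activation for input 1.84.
0.9508

tanh(1.84) = (e^(1.84) - e^(-1.84))/(e^(1.84) + e^(-1.84)) = 0.9508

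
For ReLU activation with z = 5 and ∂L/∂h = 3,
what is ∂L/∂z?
∂L/∂z = 3

h = ReLU(5) = 5
Since z > 0: ∂h/∂z = 1
∂L/∂z = ∂L/∂h · ∂h/∂z = 3 × 1 = 3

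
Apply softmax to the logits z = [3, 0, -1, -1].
p = [0.9205, 0.0458, 0.0169, 0.0169]

exp(z) = [20.09, 1, 0.3679, 0.3679]
Sum = 21.82
p = [0.9205, 0.0458, 0.0169, 0.0169]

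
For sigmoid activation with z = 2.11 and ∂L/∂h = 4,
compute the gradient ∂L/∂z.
∂L/∂z = 0.3857

σ(2.11) = 0.8919
σ'(2.11) = σ(2.11)(1 - σ(2.11)) = 0.8919 × 0.1081 = 0.09644
∂L/∂z = ∂L/∂h · σ'(z) = 4 × 0.09644 = 0.3857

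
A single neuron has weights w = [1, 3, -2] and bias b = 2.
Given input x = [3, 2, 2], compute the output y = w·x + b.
y = 7

y = (1)(3) + (3)(2) + (-2)(2) + 2 = 7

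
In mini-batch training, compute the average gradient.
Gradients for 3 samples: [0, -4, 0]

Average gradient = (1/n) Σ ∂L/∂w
Average gradient = -1.333

Average = (1/3)(0 + -4 + 0) = -4/3 = -1.333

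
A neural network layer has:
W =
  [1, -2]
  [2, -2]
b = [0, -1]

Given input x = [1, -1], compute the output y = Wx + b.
y = [3, 3]

Wx = [1×1 + -2×-1, 2×1 + -2×-1]
   = [3, 4]
y = Wx + b = [3 + 0, 4 + -1] = [3, 3]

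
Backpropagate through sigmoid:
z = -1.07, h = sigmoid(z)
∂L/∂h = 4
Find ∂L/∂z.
∂L/∂z = 0.7607

σ(-1.07) = 0.2554
σ'(-1.07) = σ(-1.07)(1 - σ(-1.07)) = 0.2554 × 0.7446 = 0.1902
∂L/∂z = ∂L/∂h · σ'(z) = 4 × 0.1902 = 0.7607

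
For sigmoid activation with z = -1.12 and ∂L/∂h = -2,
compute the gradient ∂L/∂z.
∂L/∂z = -0.371

σ(-1.12) = 0.246
σ'(-1.12) = σ(-1.12)(1 - σ(-1.12)) = 0.246 × 0.754 = 0.1855
∂L/∂z = ∂L/∂h · σ'(z) = -2 × 0.1855 = -0.371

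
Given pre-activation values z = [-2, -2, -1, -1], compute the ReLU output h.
h = [0, 0, 0, 0]

ReLU applied element-wise: max(0,-2)=0, max(0,-2)=0, max(0,-1)=0, max(0,-1)=0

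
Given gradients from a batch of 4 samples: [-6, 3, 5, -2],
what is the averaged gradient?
Average gradient = 0

Average = (1/4)(-6 + 3 + 5 + -2) = 0/4 = 0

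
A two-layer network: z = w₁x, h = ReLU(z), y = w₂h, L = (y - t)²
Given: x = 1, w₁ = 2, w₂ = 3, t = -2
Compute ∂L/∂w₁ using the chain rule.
∂L/∂w₁ = 48

Forward pass:
z = w₁x = 2×1 = 2
h = ReLU(2) = 2
y = w₂h = 3×2 = 6

Backward pass:
∂L/∂y = 2(y - t) = 2(6 - -2) = 16
∂y/∂h = w₂ = 3
∂h/∂z = 1 (ReLU derivative)
∂z/∂w₁ = x = 1

∂L/∂w₁ = 16 × 3 × 1 × 1 = 48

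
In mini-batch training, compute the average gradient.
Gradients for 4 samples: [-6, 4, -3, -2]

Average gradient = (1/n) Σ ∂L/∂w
Average gradient = -1.75

Average = (1/4)(-6 + 4 + -3 + -2) = -7/4 = -1.75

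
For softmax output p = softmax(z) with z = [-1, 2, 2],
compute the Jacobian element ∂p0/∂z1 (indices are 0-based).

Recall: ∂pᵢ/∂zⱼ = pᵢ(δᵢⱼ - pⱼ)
∂p0/∂z1 = -0.01185

p = softmax(z) = [0.02429, 0.4879, 0.4879]
p0 = 0.02429, p1 = 0.4879

∂p0/∂z1 = -p0 × p1 = -0.02429 × 0.4879 = -0.01185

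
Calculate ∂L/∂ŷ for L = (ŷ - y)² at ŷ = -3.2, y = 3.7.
∂L/∂ŷ = -13.8

∂L/∂ŷ = 2(ŷ - y) = 2(-3.2 - 3.7) = 2(-6.9) = -13.8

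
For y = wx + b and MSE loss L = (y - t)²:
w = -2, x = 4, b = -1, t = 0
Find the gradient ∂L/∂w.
∂L/∂w = -72

y = wx + b = (-2)(4) + -1 = -9
∂L/∂y = 2(y - t) = 2(-9 - 0) = -18
∂y/∂w = x = 4
∂L/∂w = ∂L/∂y · ∂y/∂w = -18 × 4 = -72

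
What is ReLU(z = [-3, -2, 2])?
h = [0, 0, 2]

ReLU applied element-wise: max(0,-3)=0, max(0,-2)=0, max(0,2)=2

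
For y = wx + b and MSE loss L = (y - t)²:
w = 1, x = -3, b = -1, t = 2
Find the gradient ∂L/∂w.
∂L/∂w = 36

y = wx + b = (1)(-3) + -1 = -4
∂L/∂y = 2(y - t) = 2(-4 - 2) = -12
∂y/∂w = x = -3
∂L/∂w = ∂L/∂y · ∂y/∂w = -12 × -3 = 36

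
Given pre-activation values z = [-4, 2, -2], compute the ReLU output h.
h = [0, 2, 0]

ReLU applied element-wise: max(0,-4)=0, max(0,2)=2, max(0,-2)=0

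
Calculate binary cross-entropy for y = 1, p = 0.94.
L = 0.06188

L = -1·log(0.94) - 0·log(0.06) = -log(0.94) = 0.06188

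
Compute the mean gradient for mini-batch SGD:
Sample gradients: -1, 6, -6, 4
Average gradient = 0.75

Average = (1/4)(-1 + 6 + -6 + 4) = 3/4 = 0.75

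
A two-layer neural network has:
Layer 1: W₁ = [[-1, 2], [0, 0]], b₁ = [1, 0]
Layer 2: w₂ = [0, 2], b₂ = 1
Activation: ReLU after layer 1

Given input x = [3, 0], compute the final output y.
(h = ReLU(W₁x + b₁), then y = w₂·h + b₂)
y = 1

Layer 1 pre-activation: z₁ = [-2, 0]
After ReLU: h = [0, 0]
Layer 2 output: y = 0×0 + 2×0 + 1 = 1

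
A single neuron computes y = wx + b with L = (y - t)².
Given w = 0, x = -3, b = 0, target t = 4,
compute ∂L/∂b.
∂L/∂b = -8

y = wx + b = (0)(-3) + 0 = 0
∂L/∂y = 2(y - t) = 2(0 - 4) = -8
∂y/∂b = 1
∂L/∂b = ∂L/∂y · ∂y/∂b = -8 × 1 = -8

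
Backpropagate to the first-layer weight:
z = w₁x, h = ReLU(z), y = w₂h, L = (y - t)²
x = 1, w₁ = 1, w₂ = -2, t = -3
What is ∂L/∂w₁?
∂L/∂w₁ = -4

Forward pass:
z = w₁x = 1×1 = 1
h = ReLU(1) = 1
y = w₂h = -2×1 = -2

Backward pass:
∂L/∂y = 2(y - t) = 2(-2 - -3) = 2
∂y/∂h = w₂ = -2
∂h/∂z = 1 (ReLU derivative)
∂z/∂w₁ = x = 1

∂L/∂w₁ = 2 × -2 × 1 × 1 = -4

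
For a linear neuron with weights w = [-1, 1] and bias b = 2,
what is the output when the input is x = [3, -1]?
y = -2

y = (-1)(3) + (1)(-1) + 2 = -2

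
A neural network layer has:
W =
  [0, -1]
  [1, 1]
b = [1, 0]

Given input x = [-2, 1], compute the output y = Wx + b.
y = [0, -1]

Wx = [0×-2 + -1×1, 1×-2 + 1×1]
   = [-1, -1]
y = Wx + b = [-1 + 1, -1 + 0] = [0, -1]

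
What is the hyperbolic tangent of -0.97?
-0.7487

tanh(-0.97) = (e^(-0.97) - e^(0.97))/(e^(-0.97) + e^(0.97)) = -0.7487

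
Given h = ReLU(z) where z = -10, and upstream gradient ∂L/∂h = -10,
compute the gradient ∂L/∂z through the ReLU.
∂L/∂z = 0

h = ReLU(-10) = 0
Since z < 0: ∂h/∂z = 0
∂L/∂z = ∂L/∂h · ∂h/∂z = -10 × 0 = 0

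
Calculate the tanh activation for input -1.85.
-0.9517

tanh(-1.85) = (e^(-1.85) - e^(1.85))/(e^(-1.85) + e^(1.85)) = -0.9517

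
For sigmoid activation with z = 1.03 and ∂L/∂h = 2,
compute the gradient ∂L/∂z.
∂L/∂z = 0.3877

σ(1.03) = 0.7369
σ'(1.03) = σ(1.03)(1 - σ(1.03)) = 0.7369 × 0.2631 = 0.1939
∂L/∂z = ∂L/∂h · σ'(z) = 2 × 0.1939 = 0.3877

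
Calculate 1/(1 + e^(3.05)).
0.04522

sigmoid(-3.05) = 1/(1 + e^(3.05)) = 1/(1 + 21.12) = 0.04522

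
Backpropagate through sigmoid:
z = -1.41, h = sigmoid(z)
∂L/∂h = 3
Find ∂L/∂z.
∂L/∂z = 0.4732

σ(-1.41) = 0.1962
σ'(-1.41) = σ(-1.41)(1 - σ(-1.41)) = 0.1962 × 0.8038 = 0.1577
∂L/∂z = ∂L/∂h · σ'(z) = 3 × 0.1577 = 0.4732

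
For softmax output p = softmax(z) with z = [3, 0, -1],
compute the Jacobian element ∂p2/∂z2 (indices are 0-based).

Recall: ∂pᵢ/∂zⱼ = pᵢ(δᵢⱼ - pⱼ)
∂p2/∂z2 = 0.01685

p = softmax(z) = [0.9362, 0.04661, 0.01715]
p2 = 0.01715

∂p2/∂z2 = p2(1 - p2) = 0.01715 × (1 - 0.01715) = 0.01685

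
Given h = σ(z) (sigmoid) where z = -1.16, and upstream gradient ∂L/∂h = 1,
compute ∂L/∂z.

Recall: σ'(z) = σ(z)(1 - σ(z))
∂L/∂z = 0.1817

σ(-1.16) = 0.2387
σ'(-1.16) = σ(-1.16)(1 - σ(-1.16)) = 0.2387 × 0.7613 = 0.1817
∂L/∂z = ∂L/∂h · σ'(z) = 1 × 0.1817 = 0.1817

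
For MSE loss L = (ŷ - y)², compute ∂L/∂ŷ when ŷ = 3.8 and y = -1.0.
∂L/∂ŷ = 9.6

∂L/∂ŷ = 2(ŷ - y) = 2(3.8 - -1.0) = 2(4.8) = 9.6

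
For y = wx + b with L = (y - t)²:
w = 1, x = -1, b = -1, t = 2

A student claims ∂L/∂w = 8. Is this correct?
Correct

y = (1)(-1) + -1 = -2
∂L/∂y = 2(y - t) = 2(-2 - 2) = -8
∂y/∂w = x = -1
∂L/∂w = -8 × -1 = 8

Claimed value: 8
Correct: The correct gradient is 8.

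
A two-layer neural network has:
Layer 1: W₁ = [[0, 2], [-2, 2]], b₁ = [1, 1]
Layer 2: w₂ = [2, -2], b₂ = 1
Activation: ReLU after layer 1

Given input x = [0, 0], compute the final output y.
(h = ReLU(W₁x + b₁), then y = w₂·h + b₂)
y = 1

Layer 1 pre-activation: z₁ = [1, 1]
After ReLU: h = [1, 1]
Layer 2 output: y = 2×1 + -2×1 + 1 = 1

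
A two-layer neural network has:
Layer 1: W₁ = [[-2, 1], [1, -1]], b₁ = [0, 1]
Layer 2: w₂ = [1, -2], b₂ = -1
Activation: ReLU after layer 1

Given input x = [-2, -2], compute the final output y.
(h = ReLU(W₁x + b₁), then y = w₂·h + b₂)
y = -1

Layer 1 pre-activation: z₁ = [2, 1]
After ReLU: h = [2, 1]
Layer 2 output: y = 1×2 + -2×1 + -1 = -1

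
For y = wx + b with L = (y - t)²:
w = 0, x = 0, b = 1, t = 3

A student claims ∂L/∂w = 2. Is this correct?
Incorrect

y = (0)(0) + 1 = 1
∂L/∂y = 2(y - t) = 2(1 - 3) = -4
∂y/∂w = x = 0
∂L/∂w = -4 × 0 = 0

Claimed value: 2
Incorrect: The correct gradient is 0.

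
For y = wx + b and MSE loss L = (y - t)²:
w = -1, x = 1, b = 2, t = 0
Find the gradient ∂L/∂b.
∂L/∂b = 2

y = wx + b = (-1)(1) + 2 = 1
∂L/∂y = 2(y - t) = 2(1 - 0) = 2
∂y/∂b = 1
∂L/∂b = ∂L/∂y · ∂y/∂b = 2 × 1 = 2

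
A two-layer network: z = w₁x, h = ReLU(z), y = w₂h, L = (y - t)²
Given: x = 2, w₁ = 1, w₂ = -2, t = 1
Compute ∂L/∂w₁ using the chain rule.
∂L/∂w₁ = 40

Forward pass:
z = w₁x = 1×2 = 2
h = ReLU(2) = 2
y = w₂h = -2×2 = -4

Backward pass:
∂L/∂y = 2(y - t) = 2(-4 - 1) = -10
∂y/∂h = w₂ = -2
∂h/∂z = 1 (ReLU derivative)
∂z/∂w₁ = x = 2

∂L/∂w₁ = -10 × -2 × 1 × 2 = 40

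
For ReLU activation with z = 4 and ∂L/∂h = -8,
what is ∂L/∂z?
∂L/∂z = -8

h = ReLU(4) = 4
Since z > 0: ∂h/∂z = 1
∂L/∂z = ∂L/∂h · ∂h/∂z = -8 × 1 = -8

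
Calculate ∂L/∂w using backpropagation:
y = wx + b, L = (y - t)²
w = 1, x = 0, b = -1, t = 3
∂L/∂w = 0

y = wx + b = (1)(0) + -1 = -1
∂L/∂y = 2(y - t) = 2(-1 - 3) = -8
∂y/∂w = x = 0
∂L/∂w = ∂L/∂y · ∂y/∂w = -8 × 0 = 0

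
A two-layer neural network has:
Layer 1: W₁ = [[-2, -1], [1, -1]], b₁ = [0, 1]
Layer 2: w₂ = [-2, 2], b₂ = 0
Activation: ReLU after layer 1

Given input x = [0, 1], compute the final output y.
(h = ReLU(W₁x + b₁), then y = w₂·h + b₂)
y = 0

Layer 1 pre-activation: z₁ = [-1, 0]
After ReLU: h = [0, 0]
Layer 2 output: y = -2×0 + 2×0 + 0 = 0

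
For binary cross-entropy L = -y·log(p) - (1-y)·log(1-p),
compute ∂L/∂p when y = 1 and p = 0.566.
∂L/∂p = -1.767

∂L/∂p = -y/p + (1-y)/(1-p) = -1/0.566 + 0 = -1.767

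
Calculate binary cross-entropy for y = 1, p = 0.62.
L = 0.478

L = -1·log(0.62) - 0·log(0.38) = -log(0.62) = 0.478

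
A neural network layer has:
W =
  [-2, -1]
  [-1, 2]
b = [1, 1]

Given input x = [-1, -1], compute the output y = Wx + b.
y = [4, 0]

Wx = [-2×-1 + -1×-1, -1×-1 + 2×-1]
   = [3, -1]
y = Wx + b = [3 + 1, -1 + 1] = [4, 0]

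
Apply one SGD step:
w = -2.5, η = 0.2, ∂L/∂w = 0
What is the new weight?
w_new = -2.5

w_new = w - η·∂L/∂w = -2.5 - 0.2×(0) = -2.5 - (0) = -2.5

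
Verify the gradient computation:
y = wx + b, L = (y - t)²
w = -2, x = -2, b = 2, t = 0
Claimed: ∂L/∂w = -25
Incorrect

y = (-2)(-2) + 2 = 6
∂L/∂y = 2(y - t) = 2(6 - 0) = 12
∂y/∂w = x = -2
∂L/∂w = 12 × -2 = -24

Claimed value: -25
Incorrect: The correct gradient is -24.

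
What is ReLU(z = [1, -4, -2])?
h = [1, 0, 0]

ReLU applied element-wise: max(0,1)=1, max(0,-4)=0, max(0,-2)=0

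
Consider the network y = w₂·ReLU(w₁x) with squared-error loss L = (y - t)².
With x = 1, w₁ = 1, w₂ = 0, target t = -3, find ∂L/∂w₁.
∂L/∂w₁ = 0

Forward pass:
z = w₁x = 1×1 = 1
h = ReLU(1) = 1
y = w₂h = 0×1 = 0

Backward pass:
∂L/∂y = 2(y - t) = 2(0 - -3) = 6
∂y/∂h = w₂ = 0
∂h/∂z = 1 (ReLU derivative)
∂z/∂w₁ = x = 1

∂L/∂w₁ = 6 × 0 × 1 × 1 = 0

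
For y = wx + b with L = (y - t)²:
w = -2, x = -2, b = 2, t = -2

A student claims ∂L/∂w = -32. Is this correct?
Correct

y = (-2)(-2) + 2 = 6
∂L/∂y = 2(y - t) = 2(6 - -2) = 16
∂y/∂w = x = -2
∂L/∂w = 16 × -2 = -32

Claimed value: -32
Correct: The correct gradient is -32.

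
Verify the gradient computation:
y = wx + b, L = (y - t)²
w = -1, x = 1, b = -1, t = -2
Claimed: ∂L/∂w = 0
Correct

y = (-1)(1) + -1 = -2
∂L/∂y = 2(y - t) = 2(-2 - -2) = 0
∂y/∂w = x = 1
∂L/∂w = 0 × 1 = 0

Claimed value: 0
Correct: The correct gradient is 0.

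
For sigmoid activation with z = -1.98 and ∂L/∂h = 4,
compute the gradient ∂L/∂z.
∂L/∂z = 0.4264

σ(-1.98) = 0.1213
σ'(-1.98) = σ(-1.98)(1 - σ(-1.98)) = 0.1213 × 0.8787 = 0.1066
∂L/∂z = ∂L/∂h · σ'(z) = 4 × 0.1066 = 0.4264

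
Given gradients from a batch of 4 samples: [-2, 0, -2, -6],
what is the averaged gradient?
Average gradient = -2.5

Average = (1/4)(-2 + 0 + -2 + -6) = -10/4 = -2.5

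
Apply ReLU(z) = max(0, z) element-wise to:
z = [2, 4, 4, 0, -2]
h = [2, 4, 4, 0, 0]

ReLU applied element-wise: max(0,2)=2, max(0,4)=4, max(0,4)=4, max(0,0)=0, max(0,-2)=0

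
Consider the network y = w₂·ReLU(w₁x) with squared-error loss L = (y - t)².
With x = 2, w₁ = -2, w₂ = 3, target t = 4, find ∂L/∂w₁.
∂L/∂w₁ = 0

Forward pass:
z = w₁x = -2×2 = -4
h = ReLU(-4) = 0
y = w₂h = 3×0 = 0

Backward pass:
∂L/∂y = 2(y - t) = 2(0 - 4) = -8
∂y/∂h = w₂ = 3
∂h/∂z = 0 (ReLU derivative)
∂z/∂w₁ = x = 2

∂L/∂w₁ = -8 × 3 × 0 × 2 = 0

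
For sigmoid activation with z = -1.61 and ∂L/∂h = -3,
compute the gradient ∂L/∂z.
∂L/∂z = -0.4165

σ(-1.61) = 0.1666
σ'(-1.61) = σ(-1.61)(1 - σ(-1.61)) = 0.1666 × 0.8334 = 0.1388
∂L/∂z = ∂L/∂h · σ'(z) = -3 × 0.1388 = -0.4165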